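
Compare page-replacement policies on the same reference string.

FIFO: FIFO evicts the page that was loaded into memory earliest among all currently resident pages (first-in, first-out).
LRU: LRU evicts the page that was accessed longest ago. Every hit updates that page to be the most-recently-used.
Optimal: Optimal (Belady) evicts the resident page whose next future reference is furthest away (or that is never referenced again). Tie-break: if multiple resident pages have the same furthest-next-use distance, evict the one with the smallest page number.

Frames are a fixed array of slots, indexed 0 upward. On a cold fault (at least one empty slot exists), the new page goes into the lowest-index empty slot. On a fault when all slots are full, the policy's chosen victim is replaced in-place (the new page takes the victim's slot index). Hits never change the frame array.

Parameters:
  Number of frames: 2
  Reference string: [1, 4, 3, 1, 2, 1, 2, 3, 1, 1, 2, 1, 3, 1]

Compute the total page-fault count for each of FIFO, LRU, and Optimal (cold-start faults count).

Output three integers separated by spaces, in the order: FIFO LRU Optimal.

Answer: 10 9 7

Derivation:
--- FIFO ---
  step 0: ref 1 -> FAULT, frames=[1,-] (faults so far: 1)
  step 1: ref 4 -> FAULT, frames=[1,4] (faults so far: 2)
  step 2: ref 3 -> FAULT, evict 1, frames=[3,4] (faults so far: 3)
  step 3: ref 1 -> FAULT, evict 4, frames=[3,1] (faults so far: 4)
  step 4: ref 2 -> FAULT, evict 3, frames=[2,1] (faults so far: 5)
  step 5: ref 1 -> HIT, frames=[2,1] (faults so far: 5)
  step 6: ref 2 -> HIT, frames=[2,1] (faults so far: 5)
  step 7: ref 3 -> FAULT, evict 1, frames=[2,3] (faults so far: 6)
  step 8: ref 1 -> FAULT, evict 2, frames=[1,3] (faults so far: 7)
  step 9: ref 1 -> HIT, frames=[1,3] (faults so far: 7)
  step 10: ref 2 -> FAULT, evict 3, frames=[1,2] (faults so far: 8)
  step 11: ref 1 -> HIT, frames=[1,2] (faults so far: 8)
  step 12: ref 3 -> FAULT, evict 1, frames=[3,2] (faults so far: 9)
  step 13: ref 1 -> FAULT, evict 2, frames=[3,1] (faults so far: 10)
  FIFO total faults: 10
--- LRU ---
  step 0: ref 1 -> FAULT, frames=[1,-] (faults so far: 1)
  step 1: ref 4 -> FAULT, frames=[1,4] (faults so far: 2)
  step 2: ref 3 -> FAULT, evict 1, frames=[3,4] (faults so far: 3)
  step 3: ref 1 -> FAULT, evict 4, frames=[3,1] (faults so far: 4)
  step 4: ref 2 -> FAULT, evict 3, frames=[2,1] (faults so far: 5)
  step 5: ref 1 -> HIT, frames=[2,1] (faults so far: 5)
  step 6: ref 2 -> HIT, frames=[2,1] (faults so far: 5)
  step 7: ref 3 -> FAULT, evict 1, frames=[2,3] (faults so far: 6)
  step 8: ref 1 -> FAULT, evict 2, frames=[1,3] (faults so far: 7)
  step 9: ref 1 -> HIT, frames=[1,3] (faults so far: 7)
  step 10: ref 2 -> FAULT, evict 3, frames=[1,2] (faults so far: 8)
  step 11: ref 1 -> HIT, frames=[1,2] (faults so far: 8)
  step 12: ref 3 -> FAULT, evict 2, frames=[1,3] (faults so far: 9)
  step 13: ref 1 -> HIT, frames=[1,3] (faults so far: 9)
  LRU total faults: 9
--- Optimal ---
  step 0: ref 1 -> FAULT, frames=[1,-] (faults so far: 1)
  step 1: ref 4 -> FAULT, frames=[1,4] (faults so far: 2)
  step 2: ref 3 -> FAULT, evict 4, frames=[1,3] (faults so far: 3)
  step 3: ref 1 -> HIT, frames=[1,3] (faults so far: 3)
  step 4: ref 2 -> FAULT, evict 3, frames=[1,2] (faults so far: 4)
  step 5: ref 1 -> HIT, frames=[1,2] (faults so far: 4)
  step 6: ref 2 -> HIT, frames=[1,2] (faults so far: 4)
  step 7: ref 3 -> FAULT, evict 2, frames=[1,3] (faults so far: 5)
  step 8: ref 1 -> HIT, frames=[1,3] (faults so far: 5)
  step 9: ref 1 -> HIT, frames=[1,3] (faults so far: 5)
  step 10: ref 2 -> FAULT, evict 3, frames=[1,2] (faults so far: 6)
  step 11: ref 1 -> HIT, frames=[1,2] (faults so far: 6)
  step 12: ref 3 -> FAULT, evict 2, frames=[1,3] (faults so far: 7)
  step 13: ref 1 -> HIT, frames=[1,3] (faults so far: 7)
  Optimal total faults: 7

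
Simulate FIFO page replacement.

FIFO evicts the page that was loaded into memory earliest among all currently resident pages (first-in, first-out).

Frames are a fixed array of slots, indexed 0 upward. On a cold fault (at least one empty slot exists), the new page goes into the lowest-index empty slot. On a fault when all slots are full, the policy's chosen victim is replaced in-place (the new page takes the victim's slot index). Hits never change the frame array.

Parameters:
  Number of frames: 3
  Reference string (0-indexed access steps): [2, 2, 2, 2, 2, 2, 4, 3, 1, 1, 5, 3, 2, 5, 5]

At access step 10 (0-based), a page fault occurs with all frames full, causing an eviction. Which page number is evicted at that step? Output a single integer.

Answer: 4

Derivation:
Step 0: ref 2 -> FAULT, frames=[2,-,-]
Step 1: ref 2 -> HIT, frames=[2,-,-]
Step 2: ref 2 -> HIT, frames=[2,-,-]
Step 3: ref 2 -> HIT, frames=[2,-,-]
Step 4: ref 2 -> HIT, frames=[2,-,-]
Step 5: ref 2 -> HIT, frames=[2,-,-]
Step 6: ref 4 -> FAULT, frames=[2,4,-]
Step 7: ref 3 -> FAULT, frames=[2,4,3]
Step 8: ref 1 -> FAULT, evict 2, frames=[1,4,3]
Step 9: ref 1 -> HIT, frames=[1,4,3]
Step 10: ref 5 -> FAULT, evict 4, frames=[1,5,3]
At step 10: evicted page 4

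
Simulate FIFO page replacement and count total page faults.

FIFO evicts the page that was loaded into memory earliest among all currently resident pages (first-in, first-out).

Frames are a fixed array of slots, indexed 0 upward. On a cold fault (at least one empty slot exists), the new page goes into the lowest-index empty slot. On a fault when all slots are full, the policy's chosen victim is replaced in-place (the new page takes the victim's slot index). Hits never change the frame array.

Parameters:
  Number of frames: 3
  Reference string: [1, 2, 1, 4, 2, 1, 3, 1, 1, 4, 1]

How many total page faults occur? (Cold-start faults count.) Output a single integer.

Step 0: ref 1 → FAULT, frames=[1,-,-]
Step 1: ref 2 → FAULT, frames=[1,2,-]
Step 2: ref 1 → HIT, frames=[1,2,-]
Step 3: ref 4 → FAULT, frames=[1,2,4]
Step 4: ref 2 → HIT, frames=[1,2,4]
Step 5: ref 1 → HIT, frames=[1,2,4]
Step 6: ref 3 → FAULT (evict 1), frames=[3,2,4]
Step 7: ref 1 → FAULT (evict 2), frames=[3,1,4]
Step 8: ref 1 → HIT, frames=[3,1,4]
Step 9: ref 4 → HIT, frames=[3,1,4]
Step 10: ref 1 → HIT, frames=[3,1,4]
Total faults: 5

Answer: 5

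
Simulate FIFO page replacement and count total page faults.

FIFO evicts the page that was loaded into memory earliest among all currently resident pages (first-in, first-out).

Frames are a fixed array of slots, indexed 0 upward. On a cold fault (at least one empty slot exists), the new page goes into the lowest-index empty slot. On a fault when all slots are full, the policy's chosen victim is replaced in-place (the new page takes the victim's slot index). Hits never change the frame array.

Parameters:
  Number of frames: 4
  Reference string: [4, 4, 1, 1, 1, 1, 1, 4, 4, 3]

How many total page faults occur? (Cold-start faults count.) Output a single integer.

Step 0: ref 4 → FAULT, frames=[4,-,-,-]
Step 1: ref 4 → HIT, frames=[4,-,-,-]
Step 2: ref 1 → FAULT, frames=[4,1,-,-]
Step 3: ref 1 → HIT, frames=[4,1,-,-]
Step 4: ref 1 → HIT, frames=[4,1,-,-]
Step 5: ref 1 → HIT, frames=[4,1,-,-]
Step 6: ref 1 → HIT, frames=[4,1,-,-]
Step 7: ref 4 → HIT, frames=[4,1,-,-]
Step 8: ref 4 → HIT, frames=[4,1,-,-]
Step 9: ref 3 → FAULT, frames=[4,1,3,-]
Total faults: 3

Answer: 3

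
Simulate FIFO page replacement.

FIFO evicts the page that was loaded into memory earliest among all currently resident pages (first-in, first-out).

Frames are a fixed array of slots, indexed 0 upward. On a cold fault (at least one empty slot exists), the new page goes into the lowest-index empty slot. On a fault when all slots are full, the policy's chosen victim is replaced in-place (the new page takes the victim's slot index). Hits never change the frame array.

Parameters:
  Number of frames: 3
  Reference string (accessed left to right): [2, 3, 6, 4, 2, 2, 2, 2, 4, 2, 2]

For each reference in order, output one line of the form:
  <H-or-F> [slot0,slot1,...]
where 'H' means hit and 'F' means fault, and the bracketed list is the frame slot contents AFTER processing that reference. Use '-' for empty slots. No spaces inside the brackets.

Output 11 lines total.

F [2,-,-]
F [2,3,-]
F [2,3,6]
F [4,3,6]
F [4,2,6]
H [4,2,6]
H [4,2,6]
H [4,2,6]
H [4,2,6]
H [4,2,6]
H [4,2,6]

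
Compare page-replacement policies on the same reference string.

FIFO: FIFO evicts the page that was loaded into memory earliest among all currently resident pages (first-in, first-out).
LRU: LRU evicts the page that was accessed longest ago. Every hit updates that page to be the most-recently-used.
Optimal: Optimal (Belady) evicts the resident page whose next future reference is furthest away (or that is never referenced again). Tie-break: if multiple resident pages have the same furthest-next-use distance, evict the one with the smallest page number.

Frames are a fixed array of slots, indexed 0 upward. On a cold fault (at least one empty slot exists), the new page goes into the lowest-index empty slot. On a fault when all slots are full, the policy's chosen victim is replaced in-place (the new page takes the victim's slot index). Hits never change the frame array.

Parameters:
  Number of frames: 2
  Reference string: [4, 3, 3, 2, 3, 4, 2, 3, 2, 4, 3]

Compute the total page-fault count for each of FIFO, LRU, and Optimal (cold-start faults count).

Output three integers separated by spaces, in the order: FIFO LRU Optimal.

Answer: 8 8 6

Derivation:
--- FIFO ---
  step 0: ref 4 -> FAULT, frames=[4,-] (faults so far: 1)
  step 1: ref 3 -> FAULT, frames=[4,3] (faults so far: 2)
  step 2: ref 3 -> HIT, frames=[4,3] (faults so far: 2)
  step 3: ref 2 -> FAULT, evict 4, frames=[2,3] (faults so far: 3)
  step 4: ref 3 -> HIT, frames=[2,3] (faults so far: 3)
  step 5: ref 4 -> FAULT, evict 3, frames=[2,4] (faults so far: 4)
  step 6: ref 2 -> HIT, frames=[2,4] (faults so far: 4)
  step 7: ref 3 -> FAULT, evict 2, frames=[3,4] (faults so far: 5)
  step 8: ref 2 -> FAULT, evict 4, frames=[3,2] (faults so far: 6)
  step 9: ref 4 -> FAULT, evict 3, frames=[4,2] (faults so far: 7)
  step 10: ref 3 -> FAULT, evict 2, frames=[4,3] (faults so far: 8)
  FIFO total faults: 8
--- LRU ---
  step 0: ref 4 -> FAULT, frames=[4,-] (faults so far: 1)
  step 1: ref 3 -> FAULT, frames=[4,3] (faults so far: 2)
  step 2: ref 3 -> HIT, frames=[4,3] (faults so far: 2)
  step 3: ref 2 -> FAULT, evict 4, frames=[2,3] (faults so far: 3)
  step 4: ref 3 -> HIT, frames=[2,3] (faults so far: 3)
  step 5: ref 4 -> FAULT, evict 2, frames=[4,3] (faults so far: 4)
  step 6: ref 2 -> FAULT, evict 3, frames=[4,2] (faults so far: 5)
  step 7: ref 3 -> FAULT, evict 4, frames=[3,2] (faults so far: 6)
  step 8: ref 2 -> HIT, frames=[3,2] (faults so far: 6)
  step 9: ref 4 -> FAULT, evict 3, frames=[4,2] (faults so far: 7)
  step 10: ref 3 -> FAULT, evict 2, frames=[4,3] (faults so far: 8)
  LRU total faults: 8
--- Optimal ---
  step 0: ref 4 -> FAULT, frames=[4,-] (faults so far: 1)
  step 1: ref 3 -> FAULT, frames=[4,3] (faults so far: 2)
  step 2: ref 3 -> HIT, frames=[4,3] (faults so far: 2)
  step 3: ref 2 -> FAULT, evict 4, frames=[2,3] (faults so far: 3)
  step 4: ref 3 -> HIT, frames=[2,3] (faults so far: 3)
  step 5: ref 4 -> FAULT, evict 3, frames=[2,4] (faults so far: 4)
  step 6: ref 2 -> HIT, frames=[2,4] (faults so far: 4)
  step 7: ref 3 -> FAULT, evict 4, frames=[2,3] (faults so far: 5)
  step 8: ref 2 -> HIT, frames=[2,3] (faults so far: 5)
  step 9: ref 4 -> FAULT, evict 2, frames=[4,3] (faults so far: 6)
  step 10: ref 3 -> HIT, frames=[4,3] (faults so far: 6)
  Optimal total faults: 6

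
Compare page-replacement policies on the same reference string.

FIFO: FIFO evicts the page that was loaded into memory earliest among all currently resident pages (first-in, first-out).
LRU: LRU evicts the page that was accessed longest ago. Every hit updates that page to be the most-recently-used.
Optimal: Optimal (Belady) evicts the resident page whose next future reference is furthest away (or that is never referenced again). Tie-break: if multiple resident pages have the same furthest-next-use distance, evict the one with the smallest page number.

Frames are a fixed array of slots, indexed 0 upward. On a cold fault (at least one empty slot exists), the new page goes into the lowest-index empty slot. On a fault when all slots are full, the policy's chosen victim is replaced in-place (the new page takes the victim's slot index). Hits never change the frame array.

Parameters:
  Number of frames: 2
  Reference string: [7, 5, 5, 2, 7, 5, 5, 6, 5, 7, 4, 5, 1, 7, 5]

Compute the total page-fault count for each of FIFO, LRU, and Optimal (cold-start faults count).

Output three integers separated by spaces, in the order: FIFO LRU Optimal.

--- FIFO ---
  step 0: ref 7 -> FAULT, frames=[7,-] (faults so far: 1)
  step 1: ref 5 -> FAULT, frames=[7,5] (faults so far: 2)
  step 2: ref 5 -> HIT, frames=[7,5] (faults so far: 2)
  step 3: ref 2 -> FAULT, evict 7, frames=[2,5] (faults so far: 3)
  step 4: ref 7 -> FAULT, evict 5, frames=[2,7] (faults so far: 4)
  step 5: ref 5 -> FAULT, evict 2, frames=[5,7] (faults so far: 5)
  step 6: ref 5 -> HIT, frames=[5,7] (faults so far: 5)
  step 7: ref 6 -> FAULT, evict 7, frames=[5,6] (faults so far: 6)
  step 8: ref 5 -> HIT, frames=[5,6] (faults so far: 6)
  step 9: ref 7 -> FAULT, evict 5, frames=[7,6] (faults so far: 7)
  step 10: ref 4 -> FAULT, evict 6, frames=[7,4] (faults so far: 8)
  step 11: ref 5 -> FAULT, evict 7, frames=[5,4] (faults so far: 9)
  step 12: ref 1 -> FAULT, evict 4, frames=[5,1] (faults so far: 10)
  step 13: ref 7 -> FAULT, evict 5, frames=[7,1] (faults so far: 11)
  step 14: ref 5 -> FAULT, evict 1, frames=[7,5] (faults so far: 12)
  FIFO total faults: 12
--- LRU ---
  step 0: ref 7 -> FAULT, frames=[7,-] (faults so far: 1)
  step 1: ref 5 -> FAULT, frames=[7,5] (faults so far: 2)
  step 2: ref 5 -> HIT, frames=[7,5] (faults so far: 2)
  step 3: ref 2 -> FAULT, evict 7, frames=[2,5] (faults so far: 3)
  step 4: ref 7 -> FAULT, evict 5, frames=[2,7] (faults so far: 4)
  step 5: ref 5 -> FAULT, evict 2, frames=[5,7] (faults so far: 5)
  step 6: ref 5 -> HIT, frames=[5,7] (faults so far: 5)
  step 7: ref 6 -> FAULT, evict 7, frames=[5,6] (faults so far: 6)
  step 8: ref 5 -> HIT, frames=[5,6] (faults so far: 6)
  step 9: ref 7 -> FAULT, evict 6, frames=[5,7] (faults so far: 7)
  step 10: ref 4 -> FAULT, evict 5, frames=[4,7] (faults so far: 8)
  step 11: ref 5 -> FAULT, evict 7, frames=[4,5] (faults so far: 9)
  step 12: ref 1 -> FAULT, evict 4, frames=[1,5] (faults so far: 10)
  step 13: ref 7 -> FAULT, evict 5, frames=[1,7] (faults so far: 11)
  step 14: ref 5 -> FAULT, evict 1, frames=[5,7] (faults so far: 12)
  LRU total faults: 12
--- Optimal ---
  step 0: ref 7 -> FAULT, frames=[7,-] (faults so far: 1)
  step 1: ref 5 -> FAULT, frames=[7,5] (faults so far: 2)
  step 2: ref 5 -> HIT, frames=[7,5] (faults so far: 2)
  step 3: ref 2 -> FAULT, evict 5, frames=[7,2] (faults so far: 3)
  step 4: ref 7 -> HIT, frames=[7,2] (faults so far: 3)
  step 5: ref 5 -> FAULT, evict 2, frames=[7,5] (faults so far: 4)
  step 6: ref 5 -> HIT, frames=[7,5] (faults so far: 4)
  step 7: ref 6 -> FAULT, evict 7, frames=[6,5] (faults so far: 5)
  step 8: ref 5 -> HIT, frames=[6,5] (faults so far: 5)
  step 9: ref 7 -> FAULT, evict 6, frames=[7,5] (faults so far: 6)
  step 10: ref 4 -> FAULT, evict 7, frames=[4,5] (faults so far: 7)
  step 11: ref 5 -> HIT, frames=[4,5] (faults so far: 7)
  step 12: ref 1 -> FAULT, evict 4, frames=[1,5] (faults so far: 8)
  step 13: ref 7 -> FAULT, evict 1, frames=[7,5] (faults so far: 9)
  step 14: ref 5 -> HIT, frames=[7,5] (faults so far: 9)
  Optimal total faults: 9

Answer: 12 12 9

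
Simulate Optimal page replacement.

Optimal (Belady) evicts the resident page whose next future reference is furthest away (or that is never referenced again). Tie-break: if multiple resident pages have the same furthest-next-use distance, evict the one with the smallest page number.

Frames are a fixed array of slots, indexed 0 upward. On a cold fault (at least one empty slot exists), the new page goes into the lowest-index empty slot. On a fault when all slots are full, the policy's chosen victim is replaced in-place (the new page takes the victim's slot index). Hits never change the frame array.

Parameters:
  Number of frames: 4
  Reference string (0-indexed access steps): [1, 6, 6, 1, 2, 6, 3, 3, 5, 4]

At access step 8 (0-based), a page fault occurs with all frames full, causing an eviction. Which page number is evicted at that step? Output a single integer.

Answer: 1

Derivation:
Step 0: ref 1 -> FAULT, frames=[1,-,-,-]
Step 1: ref 6 -> FAULT, frames=[1,6,-,-]
Step 2: ref 6 -> HIT, frames=[1,6,-,-]
Step 3: ref 1 -> HIT, frames=[1,6,-,-]
Step 4: ref 2 -> FAULT, frames=[1,6,2,-]
Step 5: ref 6 -> HIT, frames=[1,6,2,-]
Step 6: ref 3 -> FAULT, frames=[1,6,2,3]
Step 7: ref 3 -> HIT, frames=[1,6,2,3]
Step 8: ref 5 -> FAULT, evict 1, frames=[5,6,2,3]
At step 8: evicted page 1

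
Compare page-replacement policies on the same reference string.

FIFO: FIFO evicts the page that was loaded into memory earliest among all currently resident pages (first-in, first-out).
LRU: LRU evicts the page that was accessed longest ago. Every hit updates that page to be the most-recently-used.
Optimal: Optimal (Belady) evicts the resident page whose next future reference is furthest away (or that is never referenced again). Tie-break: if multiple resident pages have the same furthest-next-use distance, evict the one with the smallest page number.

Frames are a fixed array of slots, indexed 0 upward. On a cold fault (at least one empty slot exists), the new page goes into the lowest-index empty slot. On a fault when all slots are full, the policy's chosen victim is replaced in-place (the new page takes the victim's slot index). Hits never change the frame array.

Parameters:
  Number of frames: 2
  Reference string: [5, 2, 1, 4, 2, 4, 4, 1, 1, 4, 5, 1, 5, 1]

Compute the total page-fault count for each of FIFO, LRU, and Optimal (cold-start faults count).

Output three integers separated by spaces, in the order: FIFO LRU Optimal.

--- FIFO ---
  step 0: ref 5 -> FAULT, frames=[5,-] (faults so far: 1)
  step 1: ref 2 -> FAULT, frames=[5,2] (faults so far: 2)
  step 2: ref 1 -> FAULT, evict 5, frames=[1,2] (faults so far: 3)
  step 3: ref 4 -> FAULT, evict 2, frames=[1,4] (faults so far: 4)
  step 4: ref 2 -> FAULT, evict 1, frames=[2,4] (faults so far: 5)
  step 5: ref 4 -> HIT, frames=[2,4] (faults so far: 5)
  step 6: ref 4 -> HIT, frames=[2,4] (faults so far: 5)
  step 7: ref 1 -> FAULT, evict 4, frames=[2,1] (faults so far: 6)
  step 8: ref 1 -> HIT, frames=[2,1] (faults so far: 6)
  step 9: ref 4 -> FAULT, evict 2, frames=[4,1] (faults so far: 7)
  step 10: ref 5 -> FAULT, evict 1, frames=[4,5] (faults so far: 8)
  step 11: ref 1 -> FAULT, evict 4, frames=[1,5] (faults so far: 9)
  step 12: ref 5 -> HIT, frames=[1,5] (faults so far: 9)
  step 13: ref 1 -> HIT, frames=[1,5] (faults so far: 9)
  FIFO total faults: 9
--- LRU ---
  step 0: ref 5 -> FAULT, frames=[5,-] (faults so far: 1)
  step 1: ref 2 -> FAULT, frames=[5,2] (faults so far: 2)
  step 2: ref 1 -> FAULT, evict 5, frames=[1,2] (faults so far: 3)
  step 3: ref 4 -> FAULT, evict 2, frames=[1,4] (faults so far: 4)
  step 4: ref 2 -> FAULT, evict 1, frames=[2,4] (faults so far: 5)
  step 5: ref 4 -> HIT, frames=[2,4] (faults so far: 5)
  step 6: ref 4 -> HIT, frames=[2,4] (faults so far: 5)
  step 7: ref 1 -> FAULT, evict 2, frames=[1,4] (faults so far: 6)
  step 8: ref 1 -> HIT, frames=[1,4] (faults so far: 6)
  step 9: ref 4 -> HIT, frames=[1,4] (faults so far: 6)
  step 10: ref 5 -> FAULT, evict 1, frames=[5,4] (faults so far: 7)
  step 11: ref 1 -> FAULT, evict 4, frames=[5,1] (faults so far: 8)
  step 12: ref 5 -> HIT, frames=[5,1] (faults so far: 8)
  step 13: ref 1 -> HIT, frames=[5,1] (faults so far: 8)
  LRU total faults: 8
--- Optimal ---
  step 0: ref 5 -> FAULT, frames=[5,-] (faults so far: 1)
  step 1: ref 2 -> FAULT, frames=[5,2] (faults so far: 2)
  step 2: ref 1 -> FAULT, evict 5, frames=[1,2] (faults so far: 3)
  step 3: ref 4 -> FAULT, evict 1, frames=[4,2] (faults so far: 4)
  step 4: ref 2 -> HIT, frames=[4,2] (faults so far: 4)
  step 5: ref 4 -> HIT, frames=[4,2] (faults so far: 4)
  step 6: ref 4 -> HIT, frames=[4,2] (faults so far: 4)
  step 7: ref 1 -> FAULT, evict 2, frames=[4,1] (faults so far: 5)
  step 8: ref 1 -> HIT, frames=[4,1] (faults so far: 5)
  step 9: ref 4 -> HIT, frames=[4,1] (faults so far: 5)
  step 10: ref 5 -> FAULT, evict 4, frames=[5,1] (faults so far: 6)
  step 11: ref 1 -> HIT, frames=[5,1] (faults so far: 6)
  step 12: ref 5 -> HIT, frames=[5,1] (faults so far: 6)
  step 13: ref 1 -> HIT, frames=[5,1] (faults so far: 6)
  Optimal total faults: 6

Answer: 9 8 6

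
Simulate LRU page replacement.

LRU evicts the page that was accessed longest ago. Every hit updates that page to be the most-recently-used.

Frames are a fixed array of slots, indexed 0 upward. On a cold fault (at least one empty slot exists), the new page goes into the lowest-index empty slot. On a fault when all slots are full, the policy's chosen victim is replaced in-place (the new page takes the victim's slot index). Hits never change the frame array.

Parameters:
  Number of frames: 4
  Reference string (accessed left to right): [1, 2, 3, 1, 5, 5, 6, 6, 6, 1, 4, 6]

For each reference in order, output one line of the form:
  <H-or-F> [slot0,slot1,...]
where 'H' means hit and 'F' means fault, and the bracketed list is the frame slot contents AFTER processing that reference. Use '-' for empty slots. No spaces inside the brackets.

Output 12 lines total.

F [1,-,-,-]
F [1,2,-,-]
F [1,2,3,-]
H [1,2,3,-]
F [1,2,3,5]
H [1,2,3,5]
F [1,6,3,5]
H [1,6,3,5]
H [1,6,3,5]
H [1,6,3,5]
F [1,6,4,5]
H [1,6,4,5]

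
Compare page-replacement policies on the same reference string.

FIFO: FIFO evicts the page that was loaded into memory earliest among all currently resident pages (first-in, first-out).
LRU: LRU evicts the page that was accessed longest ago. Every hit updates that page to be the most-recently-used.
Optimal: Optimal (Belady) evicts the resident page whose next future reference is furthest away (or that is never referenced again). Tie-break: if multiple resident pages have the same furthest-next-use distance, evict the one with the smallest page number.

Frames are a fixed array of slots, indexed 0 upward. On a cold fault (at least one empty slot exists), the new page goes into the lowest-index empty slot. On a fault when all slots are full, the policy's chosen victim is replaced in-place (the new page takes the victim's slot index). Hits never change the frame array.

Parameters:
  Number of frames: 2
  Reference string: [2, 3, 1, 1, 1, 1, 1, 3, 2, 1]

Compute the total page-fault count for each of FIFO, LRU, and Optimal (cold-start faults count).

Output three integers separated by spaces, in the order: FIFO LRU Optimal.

--- FIFO ---
  step 0: ref 2 -> FAULT, frames=[2,-] (faults so far: 1)
  step 1: ref 3 -> FAULT, frames=[2,3] (faults so far: 2)
  step 2: ref 1 -> FAULT, evict 2, frames=[1,3] (faults so far: 3)
  step 3: ref 1 -> HIT, frames=[1,3] (faults so far: 3)
  step 4: ref 1 -> HIT, frames=[1,3] (faults so far: 3)
  step 5: ref 1 -> HIT, frames=[1,3] (faults so far: 3)
  step 6: ref 1 -> HIT, frames=[1,3] (faults so far: 3)
  step 7: ref 3 -> HIT, frames=[1,3] (faults so far: 3)
  step 8: ref 2 -> FAULT, evict 3, frames=[1,2] (faults so far: 4)
  step 9: ref 1 -> HIT, frames=[1,2] (faults so far: 4)
  FIFO total faults: 4
--- LRU ---
  step 0: ref 2 -> FAULT, frames=[2,-] (faults so far: 1)
  step 1: ref 3 -> FAULT, frames=[2,3] (faults so far: 2)
  step 2: ref 1 -> FAULT, evict 2, frames=[1,3] (faults so far: 3)
  step 3: ref 1 -> HIT, frames=[1,3] (faults so far: 3)
  step 4: ref 1 -> HIT, frames=[1,3] (faults so far: 3)
  step 5: ref 1 -> HIT, frames=[1,3] (faults so far: 3)
  step 6: ref 1 -> HIT, frames=[1,3] (faults so far: 3)
  step 7: ref 3 -> HIT, frames=[1,3] (faults so far: 3)
  step 8: ref 2 -> FAULT, evict 1, frames=[2,3] (faults so far: 4)
  step 9: ref 1 -> FAULT, evict 3, frames=[2,1] (faults so far: 5)
  LRU total faults: 5
--- Optimal ---
  step 0: ref 2 -> FAULT, frames=[2,-] (faults so far: 1)
  step 1: ref 3 -> FAULT, frames=[2,3] (faults so far: 2)
  step 2: ref 1 -> FAULT, evict 2, frames=[1,3] (faults so far: 3)
  step 3: ref 1 -> HIT, frames=[1,3] (faults so far: 3)
  step 4: ref 1 -> HIT, frames=[1,3] (faults so far: 3)
  step 5: ref 1 -> HIT, frames=[1,3] (faults so far: 3)
  step 6: ref 1 -> HIT, frames=[1,3] (faults so far: 3)
  step 7: ref 3 -> HIT, frames=[1,3] (faults so far: 3)
  step 8: ref 2 -> FAULT, evict 3, frames=[1,2] (faults so far: 4)
  step 9: ref 1 -> HIT, frames=[1,2] (faults so far: 4)
  Optimal total faults: 4

Answer: 4 5 4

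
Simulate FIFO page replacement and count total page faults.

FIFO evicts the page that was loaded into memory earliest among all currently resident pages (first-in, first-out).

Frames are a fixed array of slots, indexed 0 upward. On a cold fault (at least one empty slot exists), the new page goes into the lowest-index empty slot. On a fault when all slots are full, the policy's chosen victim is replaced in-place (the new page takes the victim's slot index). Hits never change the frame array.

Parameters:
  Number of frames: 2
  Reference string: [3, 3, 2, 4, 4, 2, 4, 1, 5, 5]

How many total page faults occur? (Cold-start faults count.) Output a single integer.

Step 0: ref 3 → FAULT, frames=[3,-]
Step 1: ref 3 → HIT, frames=[3,-]
Step 2: ref 2 → FAULT, frames=[3,2]
Step 3: ref 4 → FAULT (evict 3), frames=[4,2]
Step 4: ref 4 → HIT, frames=[4,2]
Step 5: ref 2 → HIT, frames=[4,2]
Step 6: ref 4 → HIT, frames=[4,2]
Step 7: ref 1 → FAULT (evict 2), frames=[4,1]
Step 8: ref 5 → FAULT (evict 4), frames=[5,1]
Step 9: ref 5 → HIT, frames=[5,1]
Total faults: 5

Answer: 5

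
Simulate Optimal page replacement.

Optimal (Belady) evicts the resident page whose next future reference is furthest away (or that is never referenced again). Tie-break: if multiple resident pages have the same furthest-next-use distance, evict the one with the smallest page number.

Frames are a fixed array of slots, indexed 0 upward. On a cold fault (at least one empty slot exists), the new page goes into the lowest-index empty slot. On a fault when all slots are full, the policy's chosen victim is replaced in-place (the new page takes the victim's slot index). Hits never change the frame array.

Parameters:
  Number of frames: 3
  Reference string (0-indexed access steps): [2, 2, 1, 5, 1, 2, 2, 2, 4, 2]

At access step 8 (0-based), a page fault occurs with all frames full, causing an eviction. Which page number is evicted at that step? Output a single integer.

Answer: 1

Derivation:
Step 0: ref 2 -> FAULT, frames=[2,-,-]
Step 1: ref 2 -> HIT, frames=[2,-,-]
Step 2: ref 1 -> FAULT, frames=[2,1,-]
Step 3: ref 5 -> FAULT, frames=[2,1,5]
Step 4: ref 1 -> HIT, frames=[2,1,5]
Step 5: ref 2 -> HIT, frames=[2,1,5]
Step 6: ref 2 -> HIT, frames=[2,1,5]
Step 7: ref 2 -> HIT, frames=[2,1,5]
Step 8: ref 4 -> FAULT, evict 1, frames=[2,4,5]
At step 8: evicted page 1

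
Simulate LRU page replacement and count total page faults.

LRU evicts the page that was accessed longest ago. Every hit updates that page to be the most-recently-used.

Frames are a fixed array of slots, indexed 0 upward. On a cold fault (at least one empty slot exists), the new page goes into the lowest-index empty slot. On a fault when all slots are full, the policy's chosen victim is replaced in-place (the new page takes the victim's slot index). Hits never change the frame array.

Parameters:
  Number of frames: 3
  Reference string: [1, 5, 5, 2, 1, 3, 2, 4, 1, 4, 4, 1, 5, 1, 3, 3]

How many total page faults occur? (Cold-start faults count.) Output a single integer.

Answer: 8

Derivation:
Step 0: ref 1 → FAULT, frames=[1,-,-]
Step 1: ref 5 → FAULT, frames=[1,5,-]
Step 2: ref 5 → HIT, frames=[1,5,-]
Step 3: ref 2 → FAULT, frames=[1,5,2]
Step 4: ref 1 → HIT, frames=[1,5,2]
Step 5: ref 3 → FAULT (evict 5), frames=[1,3,2]
Step 6: ref 2 → HIT, frames=[1,3,2]
Step 7: ref 4 → FAULT (evict 1), frames=[4,3,2]
Step 8: ref 1 → FAULT (evict 3), frames=[4,1,2]
Step 9: ref 4 → HIT, frames=[4,1,2]
Step 10: ref 4 → HIT, frames=[4,1,2]
Step 11: ref 1 → HIT, frames=[4,1,2]
Step 12: ref 5 → FAULT (evict 2), frames=[4,1,5]
Step 13: ref 1 → HIT, frames=[4,1,5]
Step 14: ref 3 → FAULT (evict 4), frames=[3,1,5]
Step 15: ref 3 → HIT, frames=[3,1,5]
Total faults: 8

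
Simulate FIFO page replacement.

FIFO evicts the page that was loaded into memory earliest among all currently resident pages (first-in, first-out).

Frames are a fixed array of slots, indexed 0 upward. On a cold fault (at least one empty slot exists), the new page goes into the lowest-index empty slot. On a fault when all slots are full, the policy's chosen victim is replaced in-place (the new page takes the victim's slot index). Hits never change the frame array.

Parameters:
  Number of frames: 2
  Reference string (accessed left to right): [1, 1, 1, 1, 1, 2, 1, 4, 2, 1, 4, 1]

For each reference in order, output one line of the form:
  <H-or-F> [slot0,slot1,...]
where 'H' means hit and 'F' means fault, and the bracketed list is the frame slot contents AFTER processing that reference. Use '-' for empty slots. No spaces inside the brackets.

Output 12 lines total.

F [1,-]
H [1,-]
H [1,-]
H [1,-]
H [1,-]
F [1,2]
H [1,2]
F [4,2]
H [4,2]
F [4,1]
H [4,1]
H [4,1]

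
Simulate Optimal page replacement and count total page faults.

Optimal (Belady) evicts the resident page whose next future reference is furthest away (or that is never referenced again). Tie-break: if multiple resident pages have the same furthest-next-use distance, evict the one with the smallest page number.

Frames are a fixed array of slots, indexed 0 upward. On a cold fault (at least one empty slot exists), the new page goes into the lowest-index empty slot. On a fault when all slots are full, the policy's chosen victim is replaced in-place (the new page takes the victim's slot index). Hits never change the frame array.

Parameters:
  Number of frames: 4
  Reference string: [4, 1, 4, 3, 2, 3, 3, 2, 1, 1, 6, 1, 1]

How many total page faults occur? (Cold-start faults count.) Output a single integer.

Step 0: ref 4 → FAULT, frames=[4,-,-,-]
Step 1: ref 1 → FAULT, frames=[4,1,-,-]
Step 2: ref 4 → HIT, frames=[4,1,-,-]
Step 3: ref 3 → FAULT, frames=[4,1,3,-]
Step 4: ref 2 → FAULT, frames=[4,1,3,2]
Step 5: ref 3 → HIT, frames=[4,1,3,2]
Step 6: ref 3 → HIT, frames=[4,1,3,2]
Step 7: ref 2 → HIT, frames=[4,1,3,2]
Step 8: ref 1 → HIT, frames=[4,1,3,2]
Step 9: ref 1 → HIT, frames=[4,1,3,2]
Step 10: ref 6 → FAULT (evict 2), frames=[4,1,3,6]
Step 11: ref 1 → HIT, frames=[4,1,3,6]
Step 12: ref 1 → HIT, frames=[4,1,3,6]
Total faults: 5

Answer: 5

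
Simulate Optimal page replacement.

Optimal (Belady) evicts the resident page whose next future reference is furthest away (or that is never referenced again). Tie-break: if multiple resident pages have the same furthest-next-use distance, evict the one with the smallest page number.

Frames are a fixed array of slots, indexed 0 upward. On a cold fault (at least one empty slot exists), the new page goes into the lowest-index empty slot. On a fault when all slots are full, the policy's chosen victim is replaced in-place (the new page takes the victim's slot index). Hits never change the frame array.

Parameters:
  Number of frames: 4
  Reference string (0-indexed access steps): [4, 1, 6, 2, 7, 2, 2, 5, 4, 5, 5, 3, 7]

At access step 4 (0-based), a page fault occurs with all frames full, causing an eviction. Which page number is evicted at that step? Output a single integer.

Step 0: ref 4 -> FAULT, frames=[4,-,-,-]
Step 1: ref 1 -> FAULT, frames=[4,1,-,-]
Step 2: ref 6 -> FAULT, frames=[4,1,6,-]
Step 3: ref 2 -> FAULT, frames=[4,1,6,2]
Step 4: ref 7 -> FAULT, evict 1, frames=[4,7,6,2]
At step 4: evicted page 1

Answer: 1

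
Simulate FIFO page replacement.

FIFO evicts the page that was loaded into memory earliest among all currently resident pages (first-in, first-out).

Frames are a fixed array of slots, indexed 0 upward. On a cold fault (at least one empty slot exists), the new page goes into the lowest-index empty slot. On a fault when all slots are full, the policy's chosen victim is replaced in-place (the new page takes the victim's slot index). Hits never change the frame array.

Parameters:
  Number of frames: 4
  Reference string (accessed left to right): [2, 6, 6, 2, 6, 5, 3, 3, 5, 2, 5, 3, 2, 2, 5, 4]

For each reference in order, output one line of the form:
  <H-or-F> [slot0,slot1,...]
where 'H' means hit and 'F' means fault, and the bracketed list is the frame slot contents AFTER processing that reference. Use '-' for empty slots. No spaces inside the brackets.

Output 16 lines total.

F [2,-,-,-]
F [2,6,-,-]
H [2,6,-,-]
H [2,6,-,-]
H [2,6,-,-]
F [2,6,5,-]
F [2,6,5,3]
H [2,6,5,3]
H [2,6,5,3]
H [2,6,5,3]
H [2,6,5,3]
H [2,6,5,3]
H [2,6,5,3]
H [2,6,5,3]
H [2,6,5,3]
F [4,6,5,3]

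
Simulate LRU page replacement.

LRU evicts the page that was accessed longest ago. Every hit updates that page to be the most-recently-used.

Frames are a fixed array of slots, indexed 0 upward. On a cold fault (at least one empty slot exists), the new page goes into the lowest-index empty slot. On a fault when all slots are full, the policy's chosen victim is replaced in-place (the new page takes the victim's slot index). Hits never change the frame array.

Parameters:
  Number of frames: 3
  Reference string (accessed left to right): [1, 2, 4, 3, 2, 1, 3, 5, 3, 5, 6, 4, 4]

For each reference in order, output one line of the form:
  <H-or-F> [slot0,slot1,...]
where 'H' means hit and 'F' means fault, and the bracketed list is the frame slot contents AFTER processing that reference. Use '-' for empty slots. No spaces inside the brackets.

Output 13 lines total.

F [1,-,-]
F [1,2,-]
F [1,2,4]
F [3,2,4]
H [3,2,4]
F [3,2,1]
H [3,2,1]
F [3,5,1]
H [3,5,1]
H [3,5,1]
F [3,5,6]
F [4,5,6]
H [4,5,6]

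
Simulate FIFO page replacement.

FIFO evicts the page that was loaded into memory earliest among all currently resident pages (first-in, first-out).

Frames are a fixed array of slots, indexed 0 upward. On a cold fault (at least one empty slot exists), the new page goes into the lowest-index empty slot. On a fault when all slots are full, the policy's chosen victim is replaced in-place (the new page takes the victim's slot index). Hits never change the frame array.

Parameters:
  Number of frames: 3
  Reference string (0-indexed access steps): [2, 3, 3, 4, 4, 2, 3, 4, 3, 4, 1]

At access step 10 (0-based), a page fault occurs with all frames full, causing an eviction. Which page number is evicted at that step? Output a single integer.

Answer: 2

Derivation:
Step 0: ref 2 -> FAULT, frames=[2,-,-]
Step 1: ref 3 -> FAULT, frames=[2,3,-]
Step 2: ref 3 -> HIT, frames=[2,3,-]
Step 3: ref 4 -> FAULT, frames=[2,3,4]
Step 4: ref 4 -> HIT, frames=[2,3,4]
Step 5: ref 2 -> HIT, frames=[2,3,4]
Step 6: ref 3 -> HIT, frames=[2,3,4]
Step 7: ref 4 -> HIT, frames=[2,3,4]
Step 8: ref 3 -> HIT, frames=[2,3,4]
Step 9: ref 4 -> HIT, frames=[2,3,4]
Step 10: ref 1 -> FAULT, evict 2, frames=[1,3,4]
At step 10: evicted page 2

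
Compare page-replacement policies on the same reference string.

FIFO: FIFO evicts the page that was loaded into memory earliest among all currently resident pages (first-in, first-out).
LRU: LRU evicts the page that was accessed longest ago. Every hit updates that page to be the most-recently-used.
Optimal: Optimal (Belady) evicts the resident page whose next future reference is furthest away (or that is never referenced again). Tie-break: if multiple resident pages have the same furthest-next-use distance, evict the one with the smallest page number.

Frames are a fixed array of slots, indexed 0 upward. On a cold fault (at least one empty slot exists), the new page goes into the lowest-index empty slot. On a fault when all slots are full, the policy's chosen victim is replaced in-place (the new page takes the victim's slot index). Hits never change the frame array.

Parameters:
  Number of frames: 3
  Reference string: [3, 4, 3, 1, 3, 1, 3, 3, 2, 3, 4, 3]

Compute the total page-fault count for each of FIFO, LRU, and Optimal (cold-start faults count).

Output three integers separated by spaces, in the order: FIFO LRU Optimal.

--- FIFO ---
  step 0: ref 3 -> FAULT, frames=[3,-,-] (faults so far: 1)
  step 1: ref 4 -> FAULT, frames=[3,4,-] (faults so far: 2)
  step 2: ref 3 -> HIT, frames=[3,4,-] (faults so far: 2)
  step 3: ref 1 -> FAULT, frames=[3,4,1] (faults so far: 3)
  step 4: ref 3 -> HIT, frames=[3,4,1] (faults so far: 3)
  step 5: ref 1 -> HIT, frames=[3,4,1] (faults so far: 3)
  step 6: ref 3 -> HIT, frames=[3,4,1] (faults so far: 3)
  step 7: ref 3 -> HIT, frames=[3,4,1] (faults so far: 3)
  step 8: ref 2 -> FAULT, evict 3, frames=[2,4,1] (faults so far: 4)
  step 9: ref 3 -> FAULT, evict 4, frames=[2,3,1] (faults so far: 5)
  step 10: ref 4 -> FAULT, evict 1, frames=[2,3,4] (faults so far: 6)
  step 11: ref 3 -> HIT, frames=[2,3,4] (faults so far: 6)
  FIFO total faults: 6
--- LRU ---
  step 0: ref 3 -> FAULT, frames=[3,-,-] (faults so far: 1)
  step 1: ref 4 -> FAULT, frames=[3,4,-] (faults so far: 2)
  step 2: ref 3 -> HIT, frames=[3,4,-] (faults so far: 2)
  step 3: ref 1 -> FAULT, frames=[3,4,1] (faults so far: 3)
  step 4: ref 3 -> HIT, frames=[3,4,1] (faults so far: 3)
  step 5: ref 1 -> HIT, frames=[3,4,1] (faults so far: 3)
  step 6: ref 3 -> HIT, frames=[3,4,1] (faults so far: 3)
  step 7: ref 3 -> HIT, frames=[3,4,1] (faults so far: 3)
  step 8: ref 2 -> FAULT, evict 4, frames=[3,2,1] (faults so far: 4)
  step 9: ref 3 -> HIT, frames=[3,2,1] (faults so far: 4)
  step 10: ref 4 -> FAULT, evict 1, frames=[3,2,4] (faults so far: 5)
  step 11: ref 3 -> HIT, frames=[3,2,4] (faults so far: 5)
  LRU total faults: 5
--- Optimal ---
  step 0: ref 3 -> FAULT, frames=[3,-,-] (faults so far: 1)
  step 1: ref 4 -> FAULT, frames=[3,4,-] (faults so far: 2)
  step 2: ref 3 -> HIT, frames=[3,4,-] (faults so far: 2)
  step 3: ref 1 -> FAULT, frames=[3,4,1] (faults so far: 3)
  step 4: ref 3 -> HIT, frames=[3,4,1] (faults so far: 3)
  step 5: ref 1 -> HIT, frames=[3,4,1] (faults so far: 3)
  step 6: ref 3 -> HIT, frames=[3,4,1] (faults so far: 3)
  step 7: ref 3 -> HIT, frames=[3,4,1] (faults so far: 3)
  step 8: ref 2 -> FAULT, evict 1, frames=[3,4,2] (faults so far: 4)
  step 9: ref 3 -> HIT, frames=[3,4,2] (faults so far: 4)
  step 10: ref 4 -> HIT, frames=[3,4,2] (faults so far: 4)
  step 11: ref 3 -> HIT, frames=[3,4,2] (faults so far: 4)
  Optimal total faults: 4

Answer: 6 5 4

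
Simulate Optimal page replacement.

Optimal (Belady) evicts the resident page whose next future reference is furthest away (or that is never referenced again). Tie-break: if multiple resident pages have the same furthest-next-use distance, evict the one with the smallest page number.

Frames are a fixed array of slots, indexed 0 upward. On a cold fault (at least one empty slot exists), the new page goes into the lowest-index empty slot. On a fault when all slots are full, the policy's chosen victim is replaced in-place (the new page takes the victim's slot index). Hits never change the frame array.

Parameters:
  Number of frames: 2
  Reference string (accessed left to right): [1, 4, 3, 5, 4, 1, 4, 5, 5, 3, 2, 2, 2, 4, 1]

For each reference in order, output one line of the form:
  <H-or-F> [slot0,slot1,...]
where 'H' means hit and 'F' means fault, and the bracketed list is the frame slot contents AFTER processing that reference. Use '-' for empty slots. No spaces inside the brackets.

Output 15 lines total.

F [1,-]
F [1,4]
F [3,4]
F [5,4]
H [5,4]
F [1,4]
H [1,4]
F [5,4]
H [5,4]
F [3,4]
F [2,4]
H [2,4]
H [2,4]
H [2,4]
F [1,4]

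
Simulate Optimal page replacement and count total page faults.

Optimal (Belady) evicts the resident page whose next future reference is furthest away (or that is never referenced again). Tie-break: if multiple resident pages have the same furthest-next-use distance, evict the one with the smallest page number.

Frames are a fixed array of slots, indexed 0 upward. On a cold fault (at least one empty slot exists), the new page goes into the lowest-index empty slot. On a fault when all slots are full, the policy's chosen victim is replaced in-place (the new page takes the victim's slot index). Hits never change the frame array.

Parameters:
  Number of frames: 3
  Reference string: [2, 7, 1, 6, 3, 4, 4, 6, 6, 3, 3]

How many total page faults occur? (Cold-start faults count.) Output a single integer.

Step 0: ref 2 → FAULT, frames=[2,-,-]
Step 1: ref 7 → FAULT, frames=[2,7,-]
Step 2: ref 1 → FAULT, frames=[2,7,1]
Step 3: ref 6 → FAULT (evict 1), frames=[2,7,6]
Step 4: ref 3 → FAULT (evict 2), frames=[3,7,6]
Step 5: ref 4 → FAULT (evict 7), frames=[3,4,6]
Step 6: ref 4 → HIT, frames=[3,4,6]
Step 7: ref 6 → HIT, frames=[3,4,6]
Step 8: ref 6 → HIT, frames=[3,4,6]
Step 9: ref 3 → HIT, frames=[3,4,6]
Step 10: ref 3 → HIT, frames=[3,4,6]
Total faults: 6

Answer: 6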